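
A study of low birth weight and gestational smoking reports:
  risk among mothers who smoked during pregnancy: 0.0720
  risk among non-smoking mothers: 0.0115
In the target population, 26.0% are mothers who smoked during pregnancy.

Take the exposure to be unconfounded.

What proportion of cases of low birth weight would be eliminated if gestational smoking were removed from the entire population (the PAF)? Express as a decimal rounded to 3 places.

Let p₁ = 0.072, p₀ = 0.0115.
Overall risk P(Y=1) = π·p₁ + (1−π)·p₀ = 0.26×0.072 + 0.74×0.0115 = 0.02723.
Under exogeneity, PAF = [P(Y=1) − p₀] / P(Y=1).
PAF = (0.02723 − 0.0115) / 0.02723 ≈ 0.5777

PAF ≈ 0.578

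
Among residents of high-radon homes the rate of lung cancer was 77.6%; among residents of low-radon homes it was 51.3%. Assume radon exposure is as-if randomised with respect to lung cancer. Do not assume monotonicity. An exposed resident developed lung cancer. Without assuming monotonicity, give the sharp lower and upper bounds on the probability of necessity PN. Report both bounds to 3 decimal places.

0.339 ≤ PN ≤ 0.628

p₁ = 0.776, p₀ = 0.513.
Under exogeneity alone the bounds on PN are max{0,(p₁−p₀)/p₁} ≤ PN ≤ min{1,(1−p₀)/p₁}.
  lower = (p₁ − p₀)/p₁ = 0.263 / 0.776 ≈ 0.3389
  upper = min{1, (1 − p₀)/p₁} = 0.487 / 0.776 ≈ 0.6276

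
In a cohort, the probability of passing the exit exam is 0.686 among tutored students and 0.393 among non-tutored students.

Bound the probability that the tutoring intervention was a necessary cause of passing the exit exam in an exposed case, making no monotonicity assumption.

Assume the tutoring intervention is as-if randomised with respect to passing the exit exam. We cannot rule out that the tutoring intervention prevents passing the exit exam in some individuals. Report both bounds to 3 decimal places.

0.427 ≤ PN ≤ 0.885

Let p₁ = 0.686, p₀ = 0.393.
Under exogeneity alone the bounds on PN are max{0,(p₁−p₀)/p₁} ≤ PN ≤ min{1,(1−p₀)/p₁}.
  lower = (p₁ − p₀)/p₁ = 0.293 / 0.686 ≈ 0.4271
  upper = min{1, (1 − p₀)/p₁} = 0.607 / 0.686 ≈ 0.8848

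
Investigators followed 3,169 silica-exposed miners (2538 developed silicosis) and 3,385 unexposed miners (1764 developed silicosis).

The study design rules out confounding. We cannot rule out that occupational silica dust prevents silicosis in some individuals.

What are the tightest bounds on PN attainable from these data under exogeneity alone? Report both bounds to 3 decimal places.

0.349 ≤ PN ≤ 0.598

p₁ = P(outcome | exposed) = 2538/3169 = 0.80088
p₀ = P(outcome | unexposed) = 1764/3385 = 0.52112
Under exogeneity alone the bounds on PN are max{0,(p₁−p₀)/p₁} ≤ PN ≤ min{1,(1−p₀)/p₁}.
  lower = (p₁ − p₀)/p₁ = 0.27976 / 0.80088 ≈ 0.3493
  upper = min{1, (1 − p₀)/p₁} = 0.47888 / 0.80088 ≈ 0.5979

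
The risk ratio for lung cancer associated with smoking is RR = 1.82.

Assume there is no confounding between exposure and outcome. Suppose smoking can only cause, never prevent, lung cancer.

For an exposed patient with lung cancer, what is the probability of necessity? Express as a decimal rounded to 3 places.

PN ≈ 0.451

Under exogeneity and monotonicity, PN = (RR − 1) / RR = 1 − 1/RR.
PN = (1.82 − 1) / 1.82 = 0.82 / 1.82 ≈ 0.4505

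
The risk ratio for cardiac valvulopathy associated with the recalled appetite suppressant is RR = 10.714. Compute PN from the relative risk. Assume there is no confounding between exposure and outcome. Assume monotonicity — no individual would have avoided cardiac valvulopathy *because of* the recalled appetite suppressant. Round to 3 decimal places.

Under exogeneity and monotonicity, PN = (RR − 1) / RR = 1 − 1/RR.
PN = (10.714 − 1) / 10.714 = 9.714 / 10.714 ≈ 0.9067

PN ≈ 0.907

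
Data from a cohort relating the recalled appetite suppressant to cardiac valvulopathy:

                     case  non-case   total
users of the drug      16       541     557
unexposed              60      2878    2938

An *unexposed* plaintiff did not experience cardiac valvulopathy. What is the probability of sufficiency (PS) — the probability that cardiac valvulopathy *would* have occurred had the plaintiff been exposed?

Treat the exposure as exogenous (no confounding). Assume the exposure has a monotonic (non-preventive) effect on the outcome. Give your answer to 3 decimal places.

PS ≈ 0.008

p₁ = P(outcome | exposed) = 16/557 = 0.028725
p₀ = P(outcome | unexposed) = 60/2938 = 0.020422
Under exogeneity and monotonicity, PS = (p₁ − p₀)/(1 − p₀).
PS = (0.028725 − 0.020422) / 0.97958 ≈ 0.0085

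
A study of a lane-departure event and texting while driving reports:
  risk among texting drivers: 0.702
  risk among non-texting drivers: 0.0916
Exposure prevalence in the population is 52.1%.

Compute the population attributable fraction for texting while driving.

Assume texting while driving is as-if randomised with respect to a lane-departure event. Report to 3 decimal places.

PAF ≈ 0.776

Let p₁ = 0.702, p₀ = 0.0916.
Overall risk P(Y=1) = π·p₁ + (1−π)·p₀ = 0.521×0.702 + 0.479×0.0916 = 0.40962.
Under exogeneity, PAF = [P(Y=1) − p₀] / P(Y=1).
PAF = (0.40962 − 0.0916) / 0.40962 ≈ 0.7764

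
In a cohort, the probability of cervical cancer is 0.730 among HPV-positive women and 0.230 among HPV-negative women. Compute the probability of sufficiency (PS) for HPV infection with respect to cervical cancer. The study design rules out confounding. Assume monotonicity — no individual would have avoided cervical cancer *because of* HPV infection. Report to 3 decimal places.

PS ≈ 0.649

Let p₁ = 0.73, p₀ = 0.23.
Under exogeneity and monotonicity, PS = (p₁ − p₀) / (1 − p₀).
PS = (0.73 − 0.23) / (1 − 0.23) = 0.5 / 0.77 ≈ 0.6494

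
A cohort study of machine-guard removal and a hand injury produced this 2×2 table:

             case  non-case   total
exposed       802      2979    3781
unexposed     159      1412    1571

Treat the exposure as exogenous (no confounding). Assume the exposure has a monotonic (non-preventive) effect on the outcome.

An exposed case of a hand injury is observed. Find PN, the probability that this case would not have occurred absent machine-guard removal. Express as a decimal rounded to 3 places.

PN ≈ 0.523

p₁ = P(outcome | exposed) = 802/3781 = 0.21211
p₀ = P(outcome | unexposed) = 159/1571 = 0.10121
Under exogeneity and monotonicity, PN = (p₁ − p₀)/p₁.
PN = (0.21211 − 0.10121) / 0.21211 ≈ 0.5229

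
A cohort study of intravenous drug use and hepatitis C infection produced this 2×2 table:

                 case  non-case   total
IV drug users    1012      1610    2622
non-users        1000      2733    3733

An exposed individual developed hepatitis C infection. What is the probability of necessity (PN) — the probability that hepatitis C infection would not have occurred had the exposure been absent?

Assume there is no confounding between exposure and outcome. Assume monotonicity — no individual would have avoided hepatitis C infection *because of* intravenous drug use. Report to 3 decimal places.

PN ≈ 0.306

p₁ = P(outcome | exposed) = 1012/2622 = 0.38596
p₀ = P(outcome | unexposed) = 1000/3733 = 0.26788
Under exogeneity and monotonicity, PN = (p₁ − p₀) / p₁.
PN = (0.38596 − 0.26788) / 0.38596 = 0.11808 / 0.38596 ≈ 0.3059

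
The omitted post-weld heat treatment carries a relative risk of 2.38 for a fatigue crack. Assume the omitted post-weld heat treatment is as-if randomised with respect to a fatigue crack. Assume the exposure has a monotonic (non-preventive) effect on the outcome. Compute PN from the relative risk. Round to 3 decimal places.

Under exogeneity and monotonicity, PN = (RR − 1) / RR = 1 − 1/RR.
PN = (2.38 − 1) / 2.38 = 1.38 / 2.38 ≈ 0.5798

PN ≈ 0.580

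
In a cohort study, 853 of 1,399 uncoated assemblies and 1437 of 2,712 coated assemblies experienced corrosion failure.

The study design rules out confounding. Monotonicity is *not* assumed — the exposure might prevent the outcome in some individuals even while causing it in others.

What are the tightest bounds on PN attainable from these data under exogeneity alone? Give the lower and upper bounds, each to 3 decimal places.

0.131 ≤ PN ≤ 0.771

p₁ = P(outcome | exposed) = 853/1399 = 0.60972
p₀ = P(outcome | unexposed) = 1437/2712 = 0.52987
Under exogeneity alone the bounds on PN are max{0,(p₁−p₀)/p₁} ≤ PN ≤ min{1,(1−p₀)/p₁}.
  lower = (p₁ − p₀)/p₁ = 0.079854 / 0.60972 ≈ 0.1310
  upper = min{1, (1 − p₀)/p₁} = 0.47013 / 0.60972 ≈ 0.7711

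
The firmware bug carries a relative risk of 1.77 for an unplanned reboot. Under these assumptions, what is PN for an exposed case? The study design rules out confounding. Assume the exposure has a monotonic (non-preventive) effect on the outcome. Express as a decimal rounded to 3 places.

PN ≈ 0.435

Under exogeneity and monotonicity, PN = (RR − 1) / RR = 1 − 1/RR.
PN = (1.77 − 1) / 1.77 = 0.77 / 1.77 ≈ 0.4350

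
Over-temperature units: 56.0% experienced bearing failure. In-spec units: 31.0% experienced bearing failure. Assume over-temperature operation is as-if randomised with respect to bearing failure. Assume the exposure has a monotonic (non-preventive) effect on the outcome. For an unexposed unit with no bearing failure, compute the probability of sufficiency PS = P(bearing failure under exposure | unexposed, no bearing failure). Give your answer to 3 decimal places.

p₁ = 0.56, p₀ = 0.31.
Under exogeneity and monotonicity, PS = (p₁ − p₀) / (1 − p₀).
PS = (0.56 − 0.31) / (1 − 0.31) = 0.25 / 0.69 ≈ 0.3623

PS ≈ 0.362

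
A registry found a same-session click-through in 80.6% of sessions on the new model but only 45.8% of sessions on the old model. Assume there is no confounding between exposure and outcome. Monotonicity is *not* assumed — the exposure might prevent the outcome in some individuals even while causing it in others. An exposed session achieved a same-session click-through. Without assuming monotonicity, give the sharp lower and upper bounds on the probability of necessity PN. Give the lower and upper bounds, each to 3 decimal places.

0.432 ≤ PN ≤ 0.672

p₁ = 0.806, p₀ = 0.458.
Under exogeneity alone the bounds on PN are max{0,(p₁−p₀)/p₁} ≤ PN ≤ min{1,(1−p₀)/p₁}.
  lower = (p₁ − p₀)/p₁ = 0.348 / 0.806 ≈ 0.4318
  upper = min{1, (1 − p₀)/p₁} = 0.542 / 0.806 ≈ 0.6725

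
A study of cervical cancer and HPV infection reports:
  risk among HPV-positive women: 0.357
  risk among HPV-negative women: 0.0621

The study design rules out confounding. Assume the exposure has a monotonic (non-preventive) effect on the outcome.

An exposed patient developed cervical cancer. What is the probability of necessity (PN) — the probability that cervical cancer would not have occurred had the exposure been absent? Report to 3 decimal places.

PN ≈ 0.826

Let p₁ = 0.357, p₀ = 0.0621.
Under exogeneity and monotonicity, PN = (p₁ − p₀) / p₁.
PN = (0.357 − 0.0621) / 0.357 = 0.2949 / 0.357 ≈ 0.8261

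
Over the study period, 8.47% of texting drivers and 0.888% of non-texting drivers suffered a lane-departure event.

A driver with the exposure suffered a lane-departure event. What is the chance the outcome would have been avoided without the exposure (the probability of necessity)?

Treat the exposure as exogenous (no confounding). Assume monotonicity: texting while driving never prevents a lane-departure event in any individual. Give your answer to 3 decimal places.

PN ≈ 0.895

p₁ = 0.0847, p₀ = 0.00888.
Under exogeneity and monotonicity, PN = (p₁ − p₀) / p₁.
PN = (0.0847 − 0.00888) / 0.0847 = 0.07582 / 0.0847 ≈ 0.8952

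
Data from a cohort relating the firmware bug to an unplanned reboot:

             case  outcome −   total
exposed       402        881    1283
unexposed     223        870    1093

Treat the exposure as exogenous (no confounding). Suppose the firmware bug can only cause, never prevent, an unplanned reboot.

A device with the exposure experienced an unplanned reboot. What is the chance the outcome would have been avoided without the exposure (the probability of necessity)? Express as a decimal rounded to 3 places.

p₁ = P(outcome | exposed) = 402/1283 = 0.31333
p₀ = P(outcome | unexposed) = 223/1093 = 0.20403
Under exogeneity and monotonicity, PN = (p₁ − p₀)/p₁.
PN = (0.31333 − 0.20403) / 0.31333 ≈ 0.3488

PN ≈ 0.349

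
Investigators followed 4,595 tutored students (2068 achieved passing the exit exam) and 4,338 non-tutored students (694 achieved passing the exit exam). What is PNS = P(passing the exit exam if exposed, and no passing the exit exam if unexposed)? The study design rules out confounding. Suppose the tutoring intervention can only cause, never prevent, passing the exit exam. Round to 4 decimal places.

PNS ≈ 0.2901

p₁ = P(outcome | exposed) = 2068/4595 = 0.45005
p₀ = P(outcome | unexposed) = 694/4338 = 0.15998
Under exogeneity and monotonicity, PNS = p₁ − p₀.
PNS = 0.45005 − 0.15998 = 0.29007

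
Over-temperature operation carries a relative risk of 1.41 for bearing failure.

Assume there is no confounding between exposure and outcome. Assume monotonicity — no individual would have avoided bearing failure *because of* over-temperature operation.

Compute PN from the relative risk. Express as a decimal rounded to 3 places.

PN ≈ 0.291

Under exogeneity and monotonicity, PN = (RR − 1) / RR = 1 − 1/RR.
PN = (1.41 − 1) / 1.41 = 0.41 / 1.41 ≈ 0.2908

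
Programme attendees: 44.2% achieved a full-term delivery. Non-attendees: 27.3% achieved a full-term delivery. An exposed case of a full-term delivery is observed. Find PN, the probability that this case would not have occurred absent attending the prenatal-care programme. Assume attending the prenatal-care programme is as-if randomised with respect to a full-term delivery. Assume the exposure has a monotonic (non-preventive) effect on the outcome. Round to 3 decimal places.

PN ≈ 0.382

p₁ = 0.442, p₀ = 0.273.
Under exogeneity and monotonicity, PN = (p₁ − p₀) / p₁.
PN = (0.442 − 0.273) / 0.442 = 0.169 / 0.442 ≈ 0.3824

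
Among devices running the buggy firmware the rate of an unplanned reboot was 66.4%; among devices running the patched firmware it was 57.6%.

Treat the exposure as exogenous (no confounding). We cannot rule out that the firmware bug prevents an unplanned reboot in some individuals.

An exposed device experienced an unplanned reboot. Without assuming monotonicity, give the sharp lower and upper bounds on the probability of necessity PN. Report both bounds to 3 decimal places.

p₁ = 0.664, p₀ = 0.576.
Under exogeneity alone the bounds on PN are max{0,(p₁−p₀)/p₁} ≤ PN ≤ min{1,(1−p₀)/p₁}.
  lower = (p₁ − p₀)/p₁ = 0.088 / 0.664 ≈ 0.1325
  upper = min{1, (1 − p₀)/p₁} = 0.424 / 0.664 ≈ 0.6386

0.133 ≤ PN ≤ 0.639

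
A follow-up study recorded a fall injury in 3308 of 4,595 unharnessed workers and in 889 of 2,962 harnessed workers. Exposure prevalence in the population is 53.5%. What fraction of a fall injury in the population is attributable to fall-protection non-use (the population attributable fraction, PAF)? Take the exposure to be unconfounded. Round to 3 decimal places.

PAF ≈ 0.428

p₁ = P(outcome | exposed) = 3308/4595 = 0.71991
p₀ = P(outcome | unexposed) = 889/2962 = 0.30014
Overall risk P(Y=1) = π·p₁ + (1−π)·p₀ = 0.535×0.71991 + 0.465×0.30014 = 0.52472.
Under exogeneity, PAF = [P(Y=1) − p₀] / P(Y=1).
PAF = (0.52472 − 0.30014) / 0.52472 ≈ 0.4280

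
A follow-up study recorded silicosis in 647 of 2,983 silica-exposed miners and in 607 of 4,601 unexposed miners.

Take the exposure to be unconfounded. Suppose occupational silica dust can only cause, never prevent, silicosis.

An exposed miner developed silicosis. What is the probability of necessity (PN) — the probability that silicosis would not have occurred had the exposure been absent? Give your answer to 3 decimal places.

PN ≈ 0.392

p₁ = P(outcome | exposed) = 647/2983 = 0.2169
p₀ = P(outcome | unexposed) = 607/4601 = 0.13193
Under exogeneity and monotonicity, PN = (p₁ − p₀) / p₁.
PN = (0.2169 − 0.13193) / 0.2169 = 0.084968 / 0.2169 ≈ 0.3917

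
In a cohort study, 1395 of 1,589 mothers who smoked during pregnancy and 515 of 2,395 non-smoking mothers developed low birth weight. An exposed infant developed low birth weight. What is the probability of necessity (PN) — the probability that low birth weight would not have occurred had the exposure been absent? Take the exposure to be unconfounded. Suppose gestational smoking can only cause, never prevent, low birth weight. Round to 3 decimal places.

p₁ = P(outcome | exposed) = 1395/1589 = 0.87791
p₀ = P(outcome | unexposed) = 515/2395 = 0.21503
Under exogeneity and monotonicity, PN = (p₁ − p₀) / p₁.
PN = (0.87791 − 0.21503) / 0.87791 = 0.66288 / 0.87791 ≈ 0.7551

PN ≈ 0.755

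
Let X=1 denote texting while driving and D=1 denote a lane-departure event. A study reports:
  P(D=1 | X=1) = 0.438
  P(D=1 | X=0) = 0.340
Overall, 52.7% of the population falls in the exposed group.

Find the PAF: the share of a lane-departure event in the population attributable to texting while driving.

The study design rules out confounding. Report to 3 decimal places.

PAF ≈ 0.132

Let p₁ = 0.438, p₀ = 0.34.
Overall risk P(Y=1) = π·p₁ + (1−π)·p₀ = 0.527×0.438 + 0.473×0.34 = 0.39165.
Under exogeneity, PAF = [P(Y=1) − p₀] / P(Y=1).
PAF = (0.39165 − 0.34) / 0.39165 ≈ 0.1319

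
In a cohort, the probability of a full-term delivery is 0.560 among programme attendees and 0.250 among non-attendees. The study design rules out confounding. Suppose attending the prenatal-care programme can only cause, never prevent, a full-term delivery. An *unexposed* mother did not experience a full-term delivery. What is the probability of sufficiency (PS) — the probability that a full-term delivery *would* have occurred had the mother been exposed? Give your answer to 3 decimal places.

Let p₁ = 0.56, p₀ = 0.25.
Under exogeneity and monotonicity, PS = (p₁ − p₀) / (1 − p₀).
PS = (0.56 − 0.25) / (1 − 0.25) = 0.31 / 0.75 ≈ 0.4133

PS ≈ 0.413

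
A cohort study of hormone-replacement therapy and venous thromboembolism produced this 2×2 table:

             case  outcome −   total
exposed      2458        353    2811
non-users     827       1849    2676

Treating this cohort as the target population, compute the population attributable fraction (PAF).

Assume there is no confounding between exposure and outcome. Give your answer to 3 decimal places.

p₁ = P(outcome | exposed) = 2458/2811 = 0.87442
p₀ = P(outcome | unexposed) = 827/2676 = 0.30904
Exposure prevalence π = 2811/5487 = 0.5123; overall risk P(Y=1) = 0.59869.
Under exogeneity, PAF = [P(Y=1) − p₀]/P(Y=1).
PAF = (0.59869 − 0.30904) / 0.59869 ≈ 0.4838

PAF ≈ 0.484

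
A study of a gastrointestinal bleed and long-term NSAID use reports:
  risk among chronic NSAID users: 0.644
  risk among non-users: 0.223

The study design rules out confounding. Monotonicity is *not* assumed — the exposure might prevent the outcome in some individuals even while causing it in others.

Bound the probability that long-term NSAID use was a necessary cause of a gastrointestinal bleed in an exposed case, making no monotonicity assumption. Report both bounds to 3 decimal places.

Let p₁ = 0.644, p₀ = 0.223.
Under exogeneity alone the bounds on PN are max{0,(p₁−p₀)/p₁} ≤ PN ≤ min{1,(1−p₀)/p₁}.
  lower = (p₁ − p₀)/p₁ = 0.421 / 0.644 ≈ 0.6537
  upper = min{1, (1 − p₀)/p₁} = 0.777 / 0.644 ≈ 1.2065 → capped at 1

0.654 ≤ PN ≤ 1.000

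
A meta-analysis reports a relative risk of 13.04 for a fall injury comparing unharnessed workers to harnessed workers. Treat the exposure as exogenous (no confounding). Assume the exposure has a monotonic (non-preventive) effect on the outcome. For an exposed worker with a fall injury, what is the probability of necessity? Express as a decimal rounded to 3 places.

Under exogeneity and monotonicity, PN = (RR − 1) / RR = 1 − 1/RR.
PN = (13.04 − 1) / 13.04 = 12.04 / 13.04 ≈ 0.9233

PN ≈ 0.923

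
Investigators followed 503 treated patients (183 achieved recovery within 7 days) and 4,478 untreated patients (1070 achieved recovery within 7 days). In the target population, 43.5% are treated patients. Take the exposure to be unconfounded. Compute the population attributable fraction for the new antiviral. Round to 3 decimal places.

PAF ≈ 0.185

p₁ = P(outcome | exposed) = 183/503 = 0.36382
p₀ = P(outcome | unexposed) = 1070/4478 = 0.23895
Overall risk P(Y=1) = π·p₁ + (1−π)·p₀ = 0.435×0.36382 + 0.565×0.23895 = 0.29326.
Under exogeneity, PAF = [P(Y=1) − p₀] / P(Y=1).
PAF = (0.29326 − 0.23895) / 0.29326 ≈ 0.1852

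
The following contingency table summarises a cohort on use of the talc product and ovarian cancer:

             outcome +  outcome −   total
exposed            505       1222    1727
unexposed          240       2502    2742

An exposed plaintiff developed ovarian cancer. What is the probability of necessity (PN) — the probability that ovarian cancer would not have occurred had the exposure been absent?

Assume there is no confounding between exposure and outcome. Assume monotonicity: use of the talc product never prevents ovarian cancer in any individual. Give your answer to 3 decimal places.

p₁ = P(outcome | exposed) = 505/1727 = 0.29241
p₀ = P(outcome | unexposed) = 240/2742 = 0.087527
Under exogeneity and monotonicity, PN = (p₁ − p₀) / p₁.
PN = (0.29241 − 0.087527) / 0.29241 = 0.20489 / 0.29241 ≈ 0.7007

PN ≈ 0.701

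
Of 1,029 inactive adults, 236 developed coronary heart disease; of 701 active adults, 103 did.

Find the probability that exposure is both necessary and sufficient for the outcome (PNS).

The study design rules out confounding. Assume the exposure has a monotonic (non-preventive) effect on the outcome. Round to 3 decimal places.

p₁ = P(outcome | exposed) = 236/1029 = 0.22935
p₀ = P(outcome | unexposed) = 103/701 = 0.14693
Under exogeneity and monotonicity, PNS = p₁ − p₀.
PNS = 0.22935 − 0.14693 = 0.082416

PNS ≈ 0.082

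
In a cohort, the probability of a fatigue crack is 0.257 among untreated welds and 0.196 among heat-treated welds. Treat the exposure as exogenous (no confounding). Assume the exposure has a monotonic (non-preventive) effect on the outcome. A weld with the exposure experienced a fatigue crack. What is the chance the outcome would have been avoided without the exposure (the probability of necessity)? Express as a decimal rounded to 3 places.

PN ≈ 0.237

Let p₁ = 0.257, p₀ = 0.196.
Under exogeneity and monotonicity, PN = (p₁ − p₀) / p₁.
PN = (0.257 − 0.196) / 0.257 = 0.061 / 0.257 ≈ 0.2374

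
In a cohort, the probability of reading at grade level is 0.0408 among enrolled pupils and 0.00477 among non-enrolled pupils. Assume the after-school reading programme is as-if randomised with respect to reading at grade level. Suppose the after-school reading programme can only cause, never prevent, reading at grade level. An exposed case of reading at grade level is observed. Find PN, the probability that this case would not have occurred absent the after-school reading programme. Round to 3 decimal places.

Let p₁ = 0.0408, p₀ = 0.00477.
Under exogeneity and monotonicity, PN = (p₁ − p₀) / p₁.
PN = (0.0408 − 0.00477) / 0.0408 = 0.03603 / 0.0408 ≈ 0.8831

PN ≈ 0.883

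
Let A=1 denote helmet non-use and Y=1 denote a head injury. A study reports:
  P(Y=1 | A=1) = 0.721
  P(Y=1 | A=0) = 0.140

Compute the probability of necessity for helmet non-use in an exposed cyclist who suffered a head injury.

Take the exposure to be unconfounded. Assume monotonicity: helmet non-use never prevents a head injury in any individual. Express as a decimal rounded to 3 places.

Let p₁ = 0.721, p₀ = 0.14.
Under exogeneity and monotonicity, PN = (p₁ − p₀) / p₁.
PN = (0.721 − 0.14) / 0.721 = 0.581 / 0.721 ≈ 0.8058

PN ≈ 0.806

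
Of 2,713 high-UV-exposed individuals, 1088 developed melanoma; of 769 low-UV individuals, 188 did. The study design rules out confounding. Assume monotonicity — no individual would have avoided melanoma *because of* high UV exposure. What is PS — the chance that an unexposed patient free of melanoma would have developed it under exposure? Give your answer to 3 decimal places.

p₁ = P(outcome | exposed) = 1088/2713 = 0.40103
p₀ = P(outcome | unexposed) = 188/769 = 0.24447
Under exogeneity and monotonicity, PS = (p₁ − p₀) / (1 − p₀).
PS = (0.40103 − 0.24447) / (1 − 0.24447) = 0.15656 / 0.75553 ≈ 0.2072

PS ≈ 0.207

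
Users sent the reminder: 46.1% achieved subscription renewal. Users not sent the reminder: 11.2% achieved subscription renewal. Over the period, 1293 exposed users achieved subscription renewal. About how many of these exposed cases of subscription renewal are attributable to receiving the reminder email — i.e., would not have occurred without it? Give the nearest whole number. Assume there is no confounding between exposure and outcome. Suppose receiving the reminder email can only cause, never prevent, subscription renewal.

about 979 cases

p₁ = 0.461, p₀ = 0.112.
PN = (p₁ − p₀)/p₁ = (0.461 − 0.112) / 0.461 ≈ 0.75705.
Attributable cases ≈ PN × (exposed cases) = 0.75705 × 1293 ≈ 978.87.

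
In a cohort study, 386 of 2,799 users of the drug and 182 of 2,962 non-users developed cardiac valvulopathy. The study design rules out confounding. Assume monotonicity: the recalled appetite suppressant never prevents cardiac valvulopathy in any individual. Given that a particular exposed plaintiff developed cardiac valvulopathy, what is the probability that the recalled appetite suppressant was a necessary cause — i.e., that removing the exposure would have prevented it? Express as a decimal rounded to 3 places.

p₁ = P(outcome | exposed) = 386/2799 = 0.13791
p₀ = P(outcome | unexposed) = 182/2962 = 0.061445
Under exogeneity and monotonicity, PN = (p₁ − p₀) / p₁.
PN = (0.13791 − 0.061445) / 0.13791 = 0.076461 / 0.13791 ≈ 0.5544

PN ≈ 0.554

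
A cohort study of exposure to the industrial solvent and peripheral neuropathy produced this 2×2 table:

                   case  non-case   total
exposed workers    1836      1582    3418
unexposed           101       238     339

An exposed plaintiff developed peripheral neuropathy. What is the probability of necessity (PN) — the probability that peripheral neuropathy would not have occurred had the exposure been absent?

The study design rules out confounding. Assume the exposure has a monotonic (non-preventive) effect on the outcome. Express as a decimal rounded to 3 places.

PN ≈ 0.445

p₁ = P(outcome | exposed) = 1836/3418 = 0.53716
p₀ = P(outcome | unexposed) = 101/339 = 0.29794
Under exogeneity and monotonicity, PN = (p₁ − p₀) / p₁.
PN = (0.53716 − 0.29794) / 0.53716 = 0.23922 / 0.53716 ≈ 0.4453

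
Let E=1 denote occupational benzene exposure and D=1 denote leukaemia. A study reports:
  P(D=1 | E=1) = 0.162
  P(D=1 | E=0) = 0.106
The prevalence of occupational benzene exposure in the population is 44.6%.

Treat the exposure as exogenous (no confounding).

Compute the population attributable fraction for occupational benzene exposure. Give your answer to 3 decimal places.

Let p₁ = 0.162, p₀ = 0.106.
Overall risk P(Y=1) = π·p₁ + (1−π)·p₀ = 0.446×0.162 + 0.554×0.106 = 0.13098.
Under exogeneity, PAF = [P(Y=1) − p₀] / P(Y=1).
PAF = (0.13098 − 0.106) / 0.13098 ≈ 0.1907

PAF ≈ 0.191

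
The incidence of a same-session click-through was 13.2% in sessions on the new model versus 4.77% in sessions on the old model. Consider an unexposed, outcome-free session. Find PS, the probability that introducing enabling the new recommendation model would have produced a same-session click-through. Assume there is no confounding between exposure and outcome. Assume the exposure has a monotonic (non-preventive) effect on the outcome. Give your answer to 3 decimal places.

PS ≈ 0.089

p₁ = 0.132, p₀ = 0.0477.
Under exogeneity and monotonicity, PS = (p₁ − p₀) / (1 − p₀).
PS = (0.132 − 0.0477) / (1 − 0.0477) = 0.0843 / 0.9523 ≈ 0.0885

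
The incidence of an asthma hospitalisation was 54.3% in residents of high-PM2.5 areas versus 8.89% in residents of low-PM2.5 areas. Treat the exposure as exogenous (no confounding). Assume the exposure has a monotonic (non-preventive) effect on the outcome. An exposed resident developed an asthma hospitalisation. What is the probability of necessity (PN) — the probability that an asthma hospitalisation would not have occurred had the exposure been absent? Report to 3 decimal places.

p₁ = 0.543, p₀ = 0.0889.
Under exogeneity and monotonicity, PN = (p₁ − p₀) / p₁.
PN = (0.543 − 0.0889) / 0.543 = 0.4541 / 0.543 ≈ 0.8363

PN ≈ 0.836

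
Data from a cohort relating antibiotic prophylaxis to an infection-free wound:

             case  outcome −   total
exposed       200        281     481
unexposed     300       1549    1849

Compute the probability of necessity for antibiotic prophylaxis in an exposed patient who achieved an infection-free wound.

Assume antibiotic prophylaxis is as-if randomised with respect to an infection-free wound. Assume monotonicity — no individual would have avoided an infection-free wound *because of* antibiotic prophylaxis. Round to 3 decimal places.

p₁ = P(outcome | exposed) = 200/481 = 0.4158
p₀ = P(outcome | unexposed) = 300/1849 = 0.16225
Under exogeneity and monotonicity, PN = (p₁ − p₀) / p₁.
PN = (0.4158 − 0.16225) / 0.4158 = 0.25355 / 0.4158 ≈ 0.6098

PN ≈ 0.610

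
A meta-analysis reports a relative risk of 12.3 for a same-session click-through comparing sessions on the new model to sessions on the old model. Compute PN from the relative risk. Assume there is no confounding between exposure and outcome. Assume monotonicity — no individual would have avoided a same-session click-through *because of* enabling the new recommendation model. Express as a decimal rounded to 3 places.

Under exogeneity and monotonicity, PN = (RR − 1) / RR = 1 − 1/RR.
PN = (12.3 − 1) / 12.3 = 11.3 / 12.3 ≈ 0.9187

PN ≈ 0.919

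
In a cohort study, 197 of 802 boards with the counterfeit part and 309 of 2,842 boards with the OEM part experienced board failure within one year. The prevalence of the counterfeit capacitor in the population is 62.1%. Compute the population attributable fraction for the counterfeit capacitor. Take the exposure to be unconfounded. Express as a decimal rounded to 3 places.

PAF ≈ 0.439

p₁ = P(outcome | exposed) = 197/802 = 0.24564
p₀ = P(outcome | unexposed) = 309/2842 = 0.10873
Overall risk P(Y=1) = π·p₁ + (1−π)·p₀ = 0.621×0.24564 + 0.379×0.10873 = 0.19375.
Under exogeneity, PAF = [P(Y=1) − p₀] / P(Y=1).
PAF = (0.19375 − 0.10873) / 0.19375 ≈ 0.4388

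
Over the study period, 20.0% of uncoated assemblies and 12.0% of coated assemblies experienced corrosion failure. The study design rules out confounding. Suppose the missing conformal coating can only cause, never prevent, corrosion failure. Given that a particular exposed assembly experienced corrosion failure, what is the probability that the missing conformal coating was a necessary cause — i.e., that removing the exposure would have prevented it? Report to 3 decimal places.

PN ≈ 0.400

p₁ = 0.2, p₀ = 0.12.
Under exogeneity and monotonicity, PN = (p₁ − p₀) / p₁.
PN = (0.2 − 0.12) / 0.2 = 0.08 / 0.2 ≈ 0.4000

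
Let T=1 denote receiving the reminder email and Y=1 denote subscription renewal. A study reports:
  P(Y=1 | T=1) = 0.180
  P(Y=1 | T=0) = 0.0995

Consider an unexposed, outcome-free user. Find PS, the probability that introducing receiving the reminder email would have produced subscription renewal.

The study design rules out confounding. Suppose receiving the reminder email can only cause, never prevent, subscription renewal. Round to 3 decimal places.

Let p₁ = 0.18, p₀ = 0.0995.
Under exogeneity and monotonicity, PS = (p₁ − p₀) / (1 − p₀).
PS = (0.18 − 0.0995) / (1 − 0.0995) = 0.0805 / 0.9005 ≈ 0.0894

PS ≈ 0.089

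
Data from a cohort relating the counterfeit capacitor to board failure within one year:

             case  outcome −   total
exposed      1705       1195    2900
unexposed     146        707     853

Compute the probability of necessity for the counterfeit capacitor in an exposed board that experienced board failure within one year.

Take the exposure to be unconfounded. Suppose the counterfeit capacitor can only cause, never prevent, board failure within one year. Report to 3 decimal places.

PN ≈ 0.709

p₁ = P(outcome | exposed) = 1705/2900 = 0.58793
p₀ = P(outcome | unexposed) = 146/853 = 0.17116
Under exogeneity and monotonicity, PN = (p₁ − p₀) / p₁.
PN = (0.58793 − 0.17116) / 0.58793 = 0.41677 / 0.58793 ≈ 0.7089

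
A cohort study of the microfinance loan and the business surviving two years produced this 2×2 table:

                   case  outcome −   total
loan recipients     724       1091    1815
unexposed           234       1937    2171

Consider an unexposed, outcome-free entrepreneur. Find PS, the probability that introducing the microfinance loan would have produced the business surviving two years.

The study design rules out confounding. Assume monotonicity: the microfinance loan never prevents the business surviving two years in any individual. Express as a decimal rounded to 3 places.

PS ≈ 0.326

p₁ = P(outcome | exposed) = 724/1815 = 0.3989
p₀ = P(outcome | unexposed) = 234/2171 = 0.10778
Under exogeneity and monotonicity, PS = (p₁ − p₀) / (1 − p₀).
PS = (0.3989 − 0.10778) / (1 − 0.10778) = 0.29111 / 0.89222 ≈ 0.3263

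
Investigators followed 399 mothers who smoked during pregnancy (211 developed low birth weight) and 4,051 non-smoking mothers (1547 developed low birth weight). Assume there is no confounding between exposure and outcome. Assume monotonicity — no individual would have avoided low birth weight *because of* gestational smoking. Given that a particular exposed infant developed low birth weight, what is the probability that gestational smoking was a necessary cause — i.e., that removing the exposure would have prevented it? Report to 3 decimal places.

PN ≈ 0.278

p₁ = P(outcome | exposed) = 211/399 = 0.52882
p₀ = P(outcome | unexposed) = 1547/4051 = 0.38188
Under exogeneity and monotonicity, PN = (p₁ − p₀) / p₁.
PN = (0.52882 − 0.38188) / 0.52882 = 0.14694 / 0.52882 ≈ 0.2779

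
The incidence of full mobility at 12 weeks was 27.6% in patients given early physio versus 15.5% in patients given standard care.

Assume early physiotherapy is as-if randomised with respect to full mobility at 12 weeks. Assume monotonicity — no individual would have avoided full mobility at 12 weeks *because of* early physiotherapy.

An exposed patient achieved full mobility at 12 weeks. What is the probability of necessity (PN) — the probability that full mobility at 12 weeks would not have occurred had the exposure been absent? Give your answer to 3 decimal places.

PN ≈ 0.438

p₁ = 0.276, p₀ = 0.155.
Under exogeneity and monotonicity, PN = (p₁ − p₀) / p₁.
PN = (0.276 − 0.155) / 0.276 = 0.121 / 0.276 ≈ 0.4384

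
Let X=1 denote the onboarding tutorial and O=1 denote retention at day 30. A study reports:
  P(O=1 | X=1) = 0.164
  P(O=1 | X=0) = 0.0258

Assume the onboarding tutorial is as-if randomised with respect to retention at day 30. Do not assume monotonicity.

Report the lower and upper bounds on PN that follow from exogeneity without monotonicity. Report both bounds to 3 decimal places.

Let p₁ = 0.164, p₀ = 0.0258.
Under exogeneity alone the bounds on PN are max{0,(p₁−p₀)/p₁} ≤ PN ≤ min{1,(1−p₀)/p₁}.
  lower = (p₁ − p₀)/p₁ = 0.1382 / 0.164 ≈ 0.8427
  upper = min{1, (1 − p₀)/p₁} = 0.9742 / 0.164 ≈ 5.9402 → capped at 1

0.843 ≤ PN ≤ 1.000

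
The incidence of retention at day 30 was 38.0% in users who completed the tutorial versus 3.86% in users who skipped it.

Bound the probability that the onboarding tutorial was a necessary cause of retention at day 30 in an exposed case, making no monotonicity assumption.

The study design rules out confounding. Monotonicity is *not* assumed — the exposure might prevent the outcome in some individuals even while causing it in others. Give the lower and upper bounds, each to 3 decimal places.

0.898 ≤ PN ≤ 1.000

p₁ = 0.38, p₀ = 0.0386.
Under exogeneity alone the bounds on PN are max{0,(p₁−p₀)/p₁} ≤ PN ≤ min{1,(1−p₀)/p₁}.
  lower = (p₁ − p₀)/p₁ = 0.3414 / 0.38 ≈ 0.8984
  upper = min{1, (1 − p₀)/p₁} = 0.9614 / 0.38 ≈ 2.5300 → capped at 1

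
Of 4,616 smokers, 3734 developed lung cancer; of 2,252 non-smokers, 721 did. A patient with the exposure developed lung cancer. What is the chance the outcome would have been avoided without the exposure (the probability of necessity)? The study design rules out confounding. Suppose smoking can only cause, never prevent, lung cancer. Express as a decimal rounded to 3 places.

PN ≈ 0.604

p₁ = P(outcome | exposed) = 3734/4616 = 0.80893
p₀ = P(outcome | unexposed) = 721/2252 = 0.32016
Under exogeneity and monotonicity, PN = (p₁ − p₀) / p₁.
PN = (0.80893 − 0.32016) / 0.80893 = 0.48877 / 0.80893 ≈ 0.6042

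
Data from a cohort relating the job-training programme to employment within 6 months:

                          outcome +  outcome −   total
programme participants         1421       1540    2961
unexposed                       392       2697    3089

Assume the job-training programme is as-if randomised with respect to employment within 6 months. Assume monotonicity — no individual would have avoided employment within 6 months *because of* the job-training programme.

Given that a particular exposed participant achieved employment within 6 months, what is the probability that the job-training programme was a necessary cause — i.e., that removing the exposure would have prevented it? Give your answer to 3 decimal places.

PN ≈ 0.736

p₁ = P(outcome | exposed) = 1421/2961 = 0.47991
p₀ = P(outcome | unexposed) = 392/3089 = 0.1269
Under exogeneity and monotonicity, PN = (p₁ − p₀)/p₁.
PN = (0.47991 − 0.1269) / 0.47991 ≈ 0.7356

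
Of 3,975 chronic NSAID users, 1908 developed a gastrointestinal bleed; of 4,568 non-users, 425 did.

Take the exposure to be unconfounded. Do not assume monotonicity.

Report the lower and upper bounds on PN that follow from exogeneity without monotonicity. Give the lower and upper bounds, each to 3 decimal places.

0.806 ≤ PN ≤ 1.000

p₁ = P(outcome | exposed) = 1908/3975 = 0.48
p₀ = P(outcome | unexposed) = 425/4568 = 0.093039
Under exogeneity alone the bounds on PN are max{0,(p₁−p₀)/p₁} ≤ PN ≤ min{1,(1−p₀)/p₁}.
  lower = (p₁ − p₀)/p₁ = 0.38696 / 0.48 ≈ 0.8062
  upper = min{1, (1 − p₀)/p₁} = 0.90696 / 0.48 ≈ 1.8895 → capped at 1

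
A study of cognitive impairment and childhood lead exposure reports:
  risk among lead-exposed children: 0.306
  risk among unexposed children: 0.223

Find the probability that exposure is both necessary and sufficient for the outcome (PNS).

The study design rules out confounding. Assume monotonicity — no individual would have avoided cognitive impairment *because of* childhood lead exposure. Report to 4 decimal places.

Let p₁ = 0.306, p₀ = 0.223.
Under exogeneity and monotonicity, PNS = p₁ − p₀.
PNS = 0.306 − 0.223 = 0.083

PNS ≈ 0.0830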